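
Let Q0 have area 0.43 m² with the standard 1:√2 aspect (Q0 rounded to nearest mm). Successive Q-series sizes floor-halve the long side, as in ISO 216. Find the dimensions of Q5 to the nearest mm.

Let Q0's short side be w mm. w · w√2 = 0.43 m² = 430,000 mm², so w ≈ 551.4 mm and w√2 ≈ 779.8 mm → Q0 = 551 × 780 mm.
Q1: ⌊780/2⌋ × 551 = 390 × 551 mm
Q2: ⌊551/2⌋ × 390 = 275 × 390 mm
Q3: ⌊390/2⌋ × 275 = 195 × 275 mm
Q4: ⌊275/2⌋ × 195 = 137 × 195 mm
Q5: ⌊195/2⌋ × 137 = 97 × 137 mm

97 × 137 mm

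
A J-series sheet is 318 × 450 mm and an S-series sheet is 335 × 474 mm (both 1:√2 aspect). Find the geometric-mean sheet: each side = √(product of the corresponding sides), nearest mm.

326 × 462 mm

Short side: √(318 · 335) = √106530 ≈ 326.4 → 326 mm
Long side: √(450 · 474) = √213300 ≈ 461.8 → 462 mm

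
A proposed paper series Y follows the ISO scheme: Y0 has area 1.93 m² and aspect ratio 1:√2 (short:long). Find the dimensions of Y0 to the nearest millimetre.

1168 × 1652 mm

Let the short side be w mm. Then w · w√2 = 1.93 m² = 1,930,000 mm².
w² = 1,930,000/√2, so w ≈ 1168.2 mm; long side = w√2 ≈ 1652.1 mm.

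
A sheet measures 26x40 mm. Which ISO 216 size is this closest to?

C10 (28 × 40 mm)

Aspect ratio 40/26 ≈ 1.538 (ISO target is √2 ≈ 1.414).
In the C-series (envelope sizes, between A and B): C10 = 28 × 40 mm.
Off by 2 mm total — nearest standard size.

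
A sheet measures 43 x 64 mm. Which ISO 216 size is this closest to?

B9 (44 × 62 mm)

Aspect ratio 64/43 ≈ 1.488 (ISO target is √2 ≈ 1.414).
In the B-series (B0 = 1000 × 1414 mm): B9 = 44 × 62 mm.
Off by 3 mm total — nearest standard size.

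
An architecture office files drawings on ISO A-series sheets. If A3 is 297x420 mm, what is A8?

A4: ⌊420/2⌋ × 297 = 210 × 297 mm
A5: ⌊297/2⌋ × 210 = 148 × 210 mm
A6: ⌊210/2⌋ × 148 = 105 × 148 mm
A7: ⌊148/2⌋ × 105 = 74 × 105 mm
A8: ⌊105/2⌋ × 74 = 52 × 74 mm

52 × 74 mm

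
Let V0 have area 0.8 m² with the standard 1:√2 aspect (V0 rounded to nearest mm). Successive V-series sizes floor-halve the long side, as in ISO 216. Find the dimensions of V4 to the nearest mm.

Let V0's short side be w mm. w · w√2 = 0.8 m² = 800,000 mm², so w ≈ 752.1 mm and w√2 ≈ 1063.7 mm → V0 = 752 × 1064 mm.
V1: ⌊1064/2⌋ × 752 = 532 × 752 mm
V2: ⌊752/2⌋ × 532 = 376 × 532 mm
V3: ⌊532/2⌋ × 376 = 266 × 376 mm
V4: ⌊376/2⌋ × 266 = 188 × 266 mm

188 × 266 mm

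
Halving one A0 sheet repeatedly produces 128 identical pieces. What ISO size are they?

128 = 2^7, so 7 halving steps.
A0 → A1 → … → A7 after 7 steps.

A7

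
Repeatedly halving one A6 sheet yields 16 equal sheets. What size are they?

A10

16 = 2^4, so 4 halving steps.
A6 → A7 → … → A10 after 4 steps.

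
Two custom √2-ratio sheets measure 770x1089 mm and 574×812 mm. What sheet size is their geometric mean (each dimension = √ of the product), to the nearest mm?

665 × 940 mm

Short side: √(770 · 574) = √441980 ≈ 664.8 → 665 mm
Long side: √(1089 · 812) = √884268 ≈ 940.4 → 940 mm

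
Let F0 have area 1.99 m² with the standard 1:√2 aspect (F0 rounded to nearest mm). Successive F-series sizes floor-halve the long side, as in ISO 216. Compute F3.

Let F0's short side be w mm. w · w√2 = 1.99 m² = 1,990,000 mm², so w ≈ 1186.2 mm and w√2 ≈ 1677.6 mm → F0 = 1186 × 1678 mm.
F1: ⌊1678/2⌋ × 1186 = 839 × 1186 mm
F2: ⌊1186/2⌋ × 839 = 593 × 839 mm
F3: ⌊839/2⌋ × 593 = 419 × 593 mm

419 × 593 mm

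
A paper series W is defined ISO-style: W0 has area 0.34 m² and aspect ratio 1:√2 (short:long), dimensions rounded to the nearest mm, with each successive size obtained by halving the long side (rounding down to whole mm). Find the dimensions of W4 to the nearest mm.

122 × 173 mm

Let W0's short side be w mm. w · w√2 = 0.34 m² = 340,000 mm², so w ≈ 490.3 mm and w√2 ≈ 693.4 mm → W0 = 490 × 693 mm.
W1: ⌊693/2⌋ × 490 = 346 × 490 mm
W2: ⌊490/2⌋ × 346 = 245 × 346 mm
W3: ⌊346/2⌋ × 245 = 173 × 245 mm
W4: ⌊245/2⌋ × 173 = 122 × 173 mm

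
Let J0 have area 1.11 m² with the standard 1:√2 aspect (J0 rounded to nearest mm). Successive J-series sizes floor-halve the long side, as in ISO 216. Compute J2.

443 × 626 mm

Let J0's short side be w mm. w · w√2 = 1.11 m² = 1,110,000 mm², so w ≈ 885.9 mm and w√2 ≈ 1252.9 mm → J0 = 886 × 1253 mm.
J1: ⌊1253/2⌋ × 886 = 626 × 886 mm
J2: ⌊886/2⌋ × 626 = 443 × 626 mm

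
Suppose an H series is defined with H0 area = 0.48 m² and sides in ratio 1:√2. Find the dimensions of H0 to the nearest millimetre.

Let the short side be w mm. Then w · w√2 = 0.48 m² = 480,000 mm².
w² = 480,000/√2, so w ≈ 582.6 mm; long side = w√2 ≈ 823.9 mm.

583 × 824 mm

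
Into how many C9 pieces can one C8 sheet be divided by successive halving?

2

C8 = 57 × 81 mm; C9 = 40 × 57 mm.
Each halving step doubles the count; 1 step from C8 to C9.
2^1 = 2.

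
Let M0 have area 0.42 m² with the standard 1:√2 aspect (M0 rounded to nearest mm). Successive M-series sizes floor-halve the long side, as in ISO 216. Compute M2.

Let M0's short side be w mm. w · w√2 = 0.42 m² = 420,000 mm², so w ≈ 545.0 mm and w√2 ≈ 770.7 mm → M0 = 545 × 771 mm.
M1: ⌊771/2⌋ × 545 = 385 × 545 mm
M2: ⌊545/2⌋ × 385 = 272 × 385 mm

272 × 385 mm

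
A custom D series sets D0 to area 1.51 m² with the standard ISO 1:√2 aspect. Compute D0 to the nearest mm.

Let the short side be w mm. Then w · w√2 = 1.51 m² = 1,510,000 mm².
w² = 1,510,000/√2, so w ≈ 1033.3 mm; long side = w√2 ≈ 1461.3 mm.

1033 × 1461 mm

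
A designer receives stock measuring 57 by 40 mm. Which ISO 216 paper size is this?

C9 (40 × 57 mm)

Aspect ratio 57/40 ≈ 1.425 — close to the ISO √2 ≈ 1.414.
In the C-series (envelope sizes, between A and B): C9 = 40 × 57 mm.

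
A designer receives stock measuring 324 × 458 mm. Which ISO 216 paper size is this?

Aspect ratio 458/324 ≈ 1.414 — close to the ISO √2 ≈ 1.414.
In the C-series (envelope sizes, between A and B): C3 = 324 × 458 mm.

C3 (324 × 458 mm)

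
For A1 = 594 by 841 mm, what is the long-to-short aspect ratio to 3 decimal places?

841 / 594 = 1.416
ISO 216 targets √2 ≈ 1.414; the +0.002 deviation is from mm rounding.

1.416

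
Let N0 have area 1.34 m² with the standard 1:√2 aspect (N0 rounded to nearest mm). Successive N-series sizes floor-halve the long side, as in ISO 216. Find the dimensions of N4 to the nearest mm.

Let N0's short side be w mm. w · w√2 = 1.34 m² = 1,340,000 mm², so w ≈ 973.4 mm and w√2 ≈ 1376.6 mm → N0 = 973 × 1377 mm.
N1: ⌊1377/2⌋ × 973 = 688 × 973 mm
N2: ⌊973/2⌋ × 688 = 486 × 688 mm
N3: ⌊688/2⌋ × 486 = 344 × 486 mm
N4: ⌊486/2⌋ × 344 = 243 × 344 mm

243 × 344 mm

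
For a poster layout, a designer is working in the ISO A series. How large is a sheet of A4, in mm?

A0 = 841 × 1189 mm (A0 has area 1 m², aspect 1:√2).
A1: ⌊1189/2⌋ × 841 = 594 × 841 mm
A2: ⌊841/2⌋ × 594 = 420 × 594 mm
A3: ⌊594/2⌋ × 420 = 297 × 420 mm
A4: ⌊420/2⌋ × 297 = 210 × 297 mm

210 × 297 mm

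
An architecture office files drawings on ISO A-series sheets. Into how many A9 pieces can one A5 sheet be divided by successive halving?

A5 = 148 × 210 mm; A9 = 37 × 52 mm.
Each halving step doubles the count; 4 steps from A5 to A9.
2^4 = 16.

16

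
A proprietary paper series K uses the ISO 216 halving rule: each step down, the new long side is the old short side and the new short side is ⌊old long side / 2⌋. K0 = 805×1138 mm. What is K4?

K1: ⌊1138/2⌋ × 805 = 569 × 805 mm
K2: ⌊805/2⌋ × 569 = 402 × 569 mm
K3: ⌊569/2⌋ × 402 = 284 × 402 mm
K4: ⌊402/2⌋ × 284 = 201 × 284 mm

201 × 284 mm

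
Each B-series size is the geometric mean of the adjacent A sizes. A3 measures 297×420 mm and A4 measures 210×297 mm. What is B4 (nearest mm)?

Short side: √(297 · 210) = √62370 ≈ 249.7 → 250 mm
Long side: √(420 · 297) = √124740 ≈ 353.2 → 353 mm

250 × 353 mm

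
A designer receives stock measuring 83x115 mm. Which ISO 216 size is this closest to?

Aspect ratio 115/83 ≈ 1.386 (ISO target is √2 ≈ 1.414).
In the C-series (envelope sizes, between A and B): C7 = 81 × 114 mm.
Off by 3 mm total — nearest standard size.

C7 (81 × 114 mm)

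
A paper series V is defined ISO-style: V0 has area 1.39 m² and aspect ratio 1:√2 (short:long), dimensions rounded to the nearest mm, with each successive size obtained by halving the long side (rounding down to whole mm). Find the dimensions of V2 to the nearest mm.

Let V0's short side be w mm. w · w√2 = 1.39 m² = 1,390,000 mm², so w ≈ 991.4 mm and w√2 ≈ 1402.1 mm → V0 = 991 × 1402 mm.
V1: ⌊1402/2⌋ × 991 = 701 × 991 mm
V2: ⌊991/2⌋ × 701 = 495 × 701 mm

495 × 701 mm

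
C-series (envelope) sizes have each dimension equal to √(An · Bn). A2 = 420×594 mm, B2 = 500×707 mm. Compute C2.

Short side: √(420 · 500) = √210000 ≈ 458.3 → 458 mm
Long side: √(594 · 707) = √419958 ≈ 648.0 → 648 mm

458 × 648 mm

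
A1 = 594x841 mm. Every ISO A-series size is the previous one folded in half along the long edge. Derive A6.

A2: ⌊841/2⌋ × 594 = 420 × 594 mm
A3: ⌊594/2⌋ × 420 = 297 × 420 mm
A4: ⌊420/2⌋ × 297 = 210 × 297 mm
A5: ⌊297/2⌋ × 210 = 148 × 210 mm
A6: ⌊210/2⌋ × 148 = 105 × 148 mm

105 × 148 mm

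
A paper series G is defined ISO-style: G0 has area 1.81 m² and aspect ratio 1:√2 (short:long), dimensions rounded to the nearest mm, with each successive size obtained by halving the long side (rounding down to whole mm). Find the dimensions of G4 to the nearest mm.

Let G0's short side be w mm. w · w√2 = 1.81 m² = 1,810,000 mm², so w ≈ 1131.3 mm and w√2 ≈ 1599.9 mm → G0 = 1131 × 1600 mm.
G1: ⌊1600/2⌋ × 1131 = 800 × 1131 mm
G2: ⌊1131/2⌋ × 800 = 565 × 800 mm
G3: ⌊800/2⌋ × 565 = 400 × 565 mm
G4: ⌊565/2⌋ × 400 = 282 × 400 mm

282 × 400 mm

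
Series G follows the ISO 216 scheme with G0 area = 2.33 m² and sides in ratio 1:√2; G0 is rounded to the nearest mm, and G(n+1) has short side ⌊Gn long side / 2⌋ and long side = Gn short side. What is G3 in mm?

Let G0's short side be w mm. w · w√2 = 2.33 m² = 2,330,000 mm², so w ≈ 1283.6 mm and w√2 ≈ 1815.2 mm → G0 = 1284 × 1815 mm.
G1: ⌊1815/2⌋ × 1284 = 907 × 1284 mm
G2: ⌊1284/2⌋ × 907 = 642 × 907 mm
G3: ⌊907/2⌋ × 642 = 453 × 642 mm

453 × 642 mm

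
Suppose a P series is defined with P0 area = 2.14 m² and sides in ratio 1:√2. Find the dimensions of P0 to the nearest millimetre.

Let the short side be w mm. Then w · w√2 = 2.14 m² = 2,140,000 mm².
w² = 2,140,000/√2, so w ≈ 1230.1 mm; long side = w√2 ≈ 1739.7 mm.

1230 × 1740 mm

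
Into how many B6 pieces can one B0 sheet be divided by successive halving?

64

B0 = 1000 × 1414 mm; B6 = 125 × 176 mm.
Each halving step doubles the count; 6 steps from B0 to B6.
2^6 = 64.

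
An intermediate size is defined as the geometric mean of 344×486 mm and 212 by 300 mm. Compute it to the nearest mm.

Short side: √(344 · 212) = √72928 ≈ 270.1 → 270 mm
Long side: √(486 · 300) = √145800 ≈ 381.8 → 382 mm

270 × 382 mm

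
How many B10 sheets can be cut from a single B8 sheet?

Each ISO step halves the sheet: 1 × B8 → 2 × B9 → 4 × B10
From B8 to B10 is 2 halving steps: 2^2 = 4.

4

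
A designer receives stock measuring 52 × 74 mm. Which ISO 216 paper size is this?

Aspect ratio 74/52 ≈ 1.423 — close to the ISO √2 ≈ 1.414.
In the A-series (A0 area = 1 m²): A8 = 52 × 74 mm.

A8 (52 × 74 mm)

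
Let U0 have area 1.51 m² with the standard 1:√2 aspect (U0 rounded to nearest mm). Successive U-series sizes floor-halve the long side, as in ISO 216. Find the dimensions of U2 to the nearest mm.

Let U0's short side be w mm. w · w√2 = 1.51 m² = 1,510,000 mm², so w ≈ 1033.3 mm and w√2 ≈ 1461.3 mm → U0 = 1033 × 1461 mm.
U1: ⌊1461/2⌋ × 1033 = 730 × 1033 mm
U2: ⌊1033/2⌋ × 730 = 516 × 730 mm

516 × 730 mm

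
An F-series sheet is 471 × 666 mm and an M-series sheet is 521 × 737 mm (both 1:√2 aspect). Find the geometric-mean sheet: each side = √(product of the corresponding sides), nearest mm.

495 × 701 mm

Short side: √(471 · 521) = √245391 ≈ 495.4 → 495 mm
Long side: √(666 · 737) = √490842 ≈ 700.6 → 701 mm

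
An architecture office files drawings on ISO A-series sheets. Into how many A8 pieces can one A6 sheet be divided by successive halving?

4

Each ISO step halves the sheet: 1 × A6 → 2 × A7 → 4 × A8
From A6 to A8 is 2 halving steps: 2^2 = 4.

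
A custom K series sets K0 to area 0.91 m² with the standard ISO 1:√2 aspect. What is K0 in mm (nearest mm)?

802 × 1134 mm

Let the short side be w mm. Then w · w√2 = 0.91 m² = 910,000 mm².
w² = 910,000/√2, so w ≈ 802.2 mm; long side = w√2 ≈ 1134.4 mm.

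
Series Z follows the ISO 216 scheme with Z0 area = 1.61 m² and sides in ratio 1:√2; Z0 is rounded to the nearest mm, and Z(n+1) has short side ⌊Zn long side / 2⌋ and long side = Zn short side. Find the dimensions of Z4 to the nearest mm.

266 × 377 mm

Let Z0's short side be w mm. w · w√2 = 1.61 m² = 1,610,000 mm², so w ≈ 1067.0 mm and w√2 ≈ 1508.9 mm → Z0 = 1067 × 1509 mm.
Z1: ⌊1509/2⌋ × 1067 = 754 × 1067 mm
Z2: ⌊1067/2⌋ × 754 = 533 × 754 mm
Z3: ⌊754/2⌋ × 533 = 377 × 533 mm
Z4: ⌊533/2⌋ × 377 = 266 × 377 mm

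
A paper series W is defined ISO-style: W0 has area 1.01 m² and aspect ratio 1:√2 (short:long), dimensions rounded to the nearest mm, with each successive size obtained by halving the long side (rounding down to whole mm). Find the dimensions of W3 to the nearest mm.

298 × 422 mm

Let W0's short side be w mm. w · w√2 = 1.01 m² = 1,010,000 mm², so w ≈ 845.1 mm and w√2 ≈ 1195.1 mm → W0 = 845 × 1195 mm.
W1: ⌊1195/2⌋ × 845 = 597 × 845 mm
W2: ⌊845/2⌋ × 597 = 422 × 597 mm
W3: ⌊597/2⌋ × 422 = 298 × 422 mm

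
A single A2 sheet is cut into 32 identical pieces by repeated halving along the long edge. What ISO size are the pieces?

32 = 2^5, so 5 halving steps.
A2 → A3 → … → A7 after 5 steps.

A7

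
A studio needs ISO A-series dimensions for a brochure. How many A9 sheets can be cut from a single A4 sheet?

32

Each ISO step halves the sheet: 1 × A4 → 2 × A5 → 4 × A6 → 8 × A7 → …
From A4 to A9 is 5 halving steps: 2^5 = 32.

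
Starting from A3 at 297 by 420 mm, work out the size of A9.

A4: ⌊420/2⌋ × 297 = 210 × 297 mm
A5: ⌊297/2⌋ × 210 = 148 × 210 mm
A6: ⌊210/2⌋ × 148 = 105 × 148 mm
A7: ⌊148/2⌋ × 105 = 74 × 105 mm
A8: ⌊105/2⌋ × 74 = 52 × 74 mm
A9: ⌊74/2⌋ × 52 = 37 × 52 mm

37 × 52 mm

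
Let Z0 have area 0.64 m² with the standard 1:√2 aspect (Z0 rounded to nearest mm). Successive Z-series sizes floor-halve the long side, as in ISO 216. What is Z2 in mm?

Let Z0's short side be w mm. w · w√2 = 0.64 m² = 640,000 mm², so w ≈ 672.7 mm and w√2 ≈ 951.4 mm → Z0 = 673 × 951 mm.
Z1: ⌊951/2⌋ × 673 = 475 × 673 mm
Z2: ⌊673/2⌋ × 475 = 336 × 475 mm

336 × 475 mm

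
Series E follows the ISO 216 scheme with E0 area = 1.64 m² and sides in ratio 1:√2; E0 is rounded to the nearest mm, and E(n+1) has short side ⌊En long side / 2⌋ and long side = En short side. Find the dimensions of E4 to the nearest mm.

269 × 380 mm

Let E0's short side be w mm. w · w√2 = 1.64 m² = 1,640,000 mm², so w ≈ 1076.9 mm and w√2 ≈ 1522.9 mm → E0 = 1077 × 1523 mm.
E1: ⌊1523/2⌋ × 1077 = 761 × 1077 mm
E2: ⌊1077/2⌋ × 761 = 538 × 761 mm
E3: ⌊761/2⌋ × 538 = 380 × 538 mm
E4: ⌊538/2⌋ × 380 = 269 × 380 mm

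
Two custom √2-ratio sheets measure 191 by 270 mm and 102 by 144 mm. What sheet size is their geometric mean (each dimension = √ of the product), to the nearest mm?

140 × 197 mm

Short side: √(191 · 102) = √19482 ≈ 139.6 → 140 mm
Long side: √(270 · 144) = √38880 ≈ 197.2 → 197 mm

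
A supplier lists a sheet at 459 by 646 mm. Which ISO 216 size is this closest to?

Aspect ratio 646/459 ≈ 1.407 — close to the ISO √2 ≈ 1.414.
In the C-series (envelope sizes, between A and B): C2 = 458 × 648 mm.
Off by 3 mm total — nearest standard size.

C2 (458 × 648 mm)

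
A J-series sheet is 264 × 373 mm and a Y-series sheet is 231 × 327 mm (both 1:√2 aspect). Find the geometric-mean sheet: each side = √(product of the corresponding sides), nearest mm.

247 × 349 mm

Short side: √(264 · 231) = √60984 ≈ 246.9 → 247 mm
Long side: √(373 · 327) = √121971 ≈ 349.2 → 349 mm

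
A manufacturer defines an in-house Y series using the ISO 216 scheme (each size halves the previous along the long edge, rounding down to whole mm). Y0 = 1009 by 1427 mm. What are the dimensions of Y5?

178 × 252 mm

Y1: ⌊1427/2⌋ × 1009 = 713 × 1009 mm
Y2: ⌊1009/2⌋ × 713 = 504 × 713 mm
Y3: ⌊713/2⌋ × 504 = 356 × 504 mm
Y4: ⌊504/2⌋ × 356 = 252 × 356 mm
Y5: ⌊356/2⌋ × 252 = 178 × 252 mm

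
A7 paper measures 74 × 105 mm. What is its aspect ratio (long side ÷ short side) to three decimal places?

1.419

105 / 74 = 1.419
ISO 216 targets √2 ≈ 1.414; the +0.005 deviation is from mm rounding.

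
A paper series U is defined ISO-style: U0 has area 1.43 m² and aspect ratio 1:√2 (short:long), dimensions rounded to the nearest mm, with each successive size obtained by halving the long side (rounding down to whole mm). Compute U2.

Let U0's short side be w mm. w · w√2 = 1.43 m² = 1,430,000 mm², so w ≈ 1005.6 mm and w√2 ≈ 1422.1 mm → U0 = 1006 × 1422 mm.
U1: ⌊1422/2⌋ × 1006 = 711 × 1006 mm
U2: ⌊1006/2⌋ × 711 = 503 × 711 mm

503 × 711 mm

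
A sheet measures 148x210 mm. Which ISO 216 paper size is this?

A5 (148 × 210 mm)

Aspect ratio 210/148 ≈ 1.419 — close to the ISO √2 ≈ 1.414.
In the A-series (A0 area = 1 m²): A5 = 148 × 210 mm.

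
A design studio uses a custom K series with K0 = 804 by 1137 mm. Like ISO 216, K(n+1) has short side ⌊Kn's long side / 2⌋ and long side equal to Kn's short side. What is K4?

201 × 284 mm

K1 = 568 × 804 mm (from K0 by 1 halving).
K2: ⌊804/2⌋ × 568 = 402 × 568 mm
K3: ⌊568/2⌋ × 402 = 284 × 402 mm
K4: ⌊402/2⌋ × 284 = 201 × 284 mm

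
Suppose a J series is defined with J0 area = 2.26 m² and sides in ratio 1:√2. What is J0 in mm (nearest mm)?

1264 × 1788 mm

Let the short side be w mm. Then w · w√2 = 2.26 m² = 2,260,000 mm².
w² = 2,260,000/√2, so w ≈ 1264.1 mm; long side = w√2 ≈ 1787.8 mm.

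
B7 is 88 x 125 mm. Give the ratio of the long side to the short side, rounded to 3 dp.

125 / 88 = 1.420
ISO 216 targets √2 ≈ 1.414; the +0.006 deviation is from mm rounding.

1.420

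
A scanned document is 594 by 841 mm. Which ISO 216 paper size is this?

A1 (594 × 841 mm)

Aspect ratio 841/594 ≈ 1.416 — close to the ISO √2 ≈ 1.414.
In the A-series (A0 area = 1 m²): A1 = 594 × 841 mm.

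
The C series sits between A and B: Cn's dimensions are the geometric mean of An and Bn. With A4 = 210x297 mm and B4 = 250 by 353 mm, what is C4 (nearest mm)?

229 × 324 mm

Short side: √(210 · 250) = √52500 ≈ 229.1 → 229 mm
Long side: √(297 · 353) = √104841 ≈ 323.8 → 324 mm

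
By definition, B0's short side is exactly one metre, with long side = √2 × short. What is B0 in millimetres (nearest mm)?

1000 × 1414 mm

Short side = 1000 mm; long side = 1000√2 ≈ 1414.2 mm.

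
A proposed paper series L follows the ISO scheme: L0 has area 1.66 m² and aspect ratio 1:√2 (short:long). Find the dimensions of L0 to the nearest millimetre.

Let the short side be w mm. Then w · w√2 = 1.66 m² = 1,660,000 mm².
w² = 1,660,000/√2, so w ≈ 1083.4 mm; long side = w√2 ≈ 1532.2 mm.

1083 × 1532 mm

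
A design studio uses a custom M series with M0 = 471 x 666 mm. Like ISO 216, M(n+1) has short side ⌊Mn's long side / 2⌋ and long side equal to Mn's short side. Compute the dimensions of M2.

235 × 333 mm

M1: ⌊666/2⌋ × 471 = 333 × 471 mm
M2: ⌊471/2⌋ × 333 = 235 × 333 mm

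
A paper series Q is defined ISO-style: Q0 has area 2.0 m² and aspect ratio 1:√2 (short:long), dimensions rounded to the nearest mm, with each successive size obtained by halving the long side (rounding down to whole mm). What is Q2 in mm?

594 × 841 mm

Let Q0's short side be w mm. w · w√2 = 2.0 m² = 2,000,000 mm², so w ≈ 1189.2 mm and w√2 ≈ 1681.8 mm → Q0 = 1189 × 1682 mm.
Q1: ⌊1682/2⌋ × 1189 = 841 × 1189 mm
Q2: ⌊1189/2⌋ × 841 = 594 × 841 mm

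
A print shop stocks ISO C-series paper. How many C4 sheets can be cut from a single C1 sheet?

8

C1 = 648 × 917 mm; C4 = 229 × 324 mm.
Each halving step doubles the count; 3 steps from C1 to C4.
2^3 = 8.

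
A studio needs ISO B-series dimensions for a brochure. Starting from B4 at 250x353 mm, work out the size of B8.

62 × 88 mm

B5: ⌊353/2⌋ × 250 = 176 × 250 mm
B6: ⌊250/2⌋ × 176 = 125 × 176 mm
B7: ⌊176/2⌋ × 125 = 88 × 125 mm
B8: ⌊125/2⌋ × 88 = 62 × 88 mm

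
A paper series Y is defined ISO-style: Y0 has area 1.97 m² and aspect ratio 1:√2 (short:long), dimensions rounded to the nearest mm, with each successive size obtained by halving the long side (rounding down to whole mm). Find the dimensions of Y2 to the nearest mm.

590 × 834 mm

Let Y0's short side be w mm. w · w√2 = 1.97 m² = 1,970,000 mm², so w ≈ 1180.3 mm and w√2 ≈ 1669.1 mm → Y0 = 1180 × 1669 mm.
Y1: ⌊1669/2⌋ × 1180 = 834 × 1180 mm
Y2: ⌊1180/2⌋ × 834 = 590 × 834 mm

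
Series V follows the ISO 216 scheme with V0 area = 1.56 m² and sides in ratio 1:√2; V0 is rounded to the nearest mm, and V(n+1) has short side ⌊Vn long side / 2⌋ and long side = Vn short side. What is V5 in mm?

Let V0's short side be w mm. w · w√2 = 1.56 m² = 1,560,000 mm², so w ≈ 1050.3 mm and w√2 ≈ 1485.3 mm → V0 = 1050 × 1485 mm.
V1: ⌊1485/2⌋ × 1050 = 742 × 1050 mm
V2: ⌊1050/2⌋ × 742 = 525 × 742 mm
V3: ⌊742/2⌋ × 525 = 371 × 525 mm
V4: ⌊525/2⌋ × 371 = 262 × 371 mm
V5: ⌊371/2⌋ × 262 = 185 × 262 mm

185 × 262 mm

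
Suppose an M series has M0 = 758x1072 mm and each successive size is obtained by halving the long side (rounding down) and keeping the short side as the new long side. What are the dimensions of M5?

134 × 189 mm

M1: ⌊1072/2⌋ × 758 = 536 × 758 mm
M2: ⌊758/2⌋ × 536 = 379 × 536 mm
M3: ⌊536/2⌋ × 379 = 268 × 379 mm
M4: ⌊379/2⌋ × 268 = 189 × 268 mm
M5: ⌊268/2⌋ × 189 = 134 × 189 mm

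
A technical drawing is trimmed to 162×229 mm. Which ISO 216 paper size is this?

C5 (162 × 229 mm)

Aspect ratio 229/162 ≈ 1.414 — close to the ISO √2 ≈ 1.414.
In the C-series (envelope sizes, between A and B): C5 = 162 × 229 mm.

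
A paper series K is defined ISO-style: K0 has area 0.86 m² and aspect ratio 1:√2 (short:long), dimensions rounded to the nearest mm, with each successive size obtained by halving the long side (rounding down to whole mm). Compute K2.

390 × 551 mm

Let K0's short side be w mm. w · w√2 = 0.86 m² = 860,000 mm², so w ≈ 779.8 mm and w√2 ≈ 1102.8 mm → K0 = 780 × 1103 mm.
K1: ⌊1103/2⌋ × 780 = 551 × 780 mm
K2: ⌊780/2⌋ × 551 = 390 × 551 mm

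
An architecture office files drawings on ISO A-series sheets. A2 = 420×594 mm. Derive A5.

A3: ⌊594/2⌋ × 420 = 297 × 420 mm
A4: ⌊420/2⌋ × 297 = 210 × 297 mm
A5: ⌊297/2⌋ × 210 = 148 × 210 mm

148 × 210 mm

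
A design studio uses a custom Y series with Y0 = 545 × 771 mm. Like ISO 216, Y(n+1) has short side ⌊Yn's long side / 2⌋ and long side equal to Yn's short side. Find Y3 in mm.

Y1: ⌊771/2⌋ × 545 = 385 × 545 mm
Y2: ⌊545/2⌋ × 385 = 272 × 385 mm
Y3: ⌊385/2⌋ × 272 = 192 × 272 mm

192 × 272 mm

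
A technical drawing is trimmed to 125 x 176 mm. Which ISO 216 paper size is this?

B6 (125 × 176 mm)

Aspect ratio 176/125 ≈ 1.408 — close to the ISO √2 ≈ 1.414.
In the B-series (B0 = 1000 × 1414 mm): B6 = 125 × 176 mm.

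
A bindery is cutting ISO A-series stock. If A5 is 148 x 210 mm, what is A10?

26 × 37 mm

A6: ⌊210/2⌋ × 148 = 105 × 148 mm
A7: ⌊148/2⌋ × 105 = 74 × 105 mm
A8: ⌊105/2⌋ × 74 = 52 × 74 mm
A9: ⌊74/2⌋ × 52 = 37 × 52 mm
A10: ⌊52/2⌋ × 37 = 26 × 37 mm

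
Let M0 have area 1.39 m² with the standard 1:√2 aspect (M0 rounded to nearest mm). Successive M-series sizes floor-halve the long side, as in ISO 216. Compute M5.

Let M0's short side be w mm. w · w√2 = 1.39 m² = 1,390,000 mm², so w ≈ 991.4 mm and w√2 ≈ 1402.1 mm → M0 = 991 × 1402 mm.
M1: ⌊1402/2⌋ × 991 = 701 × 991 mm
M2: ⌊991/2⌋ × 701 = 495 × 701 mm
M3: ⌊701/2⌋ × 495 = 350 × 495 mm
M4: ⌊495/2⌋ × 350 = 247 × 350 mm
M5: ⌊350/2⌋ × 247 = 175 × 247 mm

175 × 247 mm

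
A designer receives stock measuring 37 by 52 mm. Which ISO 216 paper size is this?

Aspect ratio 52/37 ≈ 1.405 — close to the ISO √2 ≈ 1.414.
In the A-series (A0 area = 1 m²): A9 = 37 × 52 mm.

A9 (37 × 52 mm)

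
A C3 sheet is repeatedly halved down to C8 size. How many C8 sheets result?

C3 = 324 × 458 mm; C8 = 57 × 81 mm.
Each halving step doubles the count; 5 steps from C3 to C8.
2^5 = 32.

32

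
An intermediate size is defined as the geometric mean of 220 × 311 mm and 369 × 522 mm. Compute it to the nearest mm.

Short side: √(220 · 369) = √81180 ≈ 284.9 → 285 mm
Long side: √(311 · 522) = √162342 ≈ 402.9 → 403 mm

285 × 403 mm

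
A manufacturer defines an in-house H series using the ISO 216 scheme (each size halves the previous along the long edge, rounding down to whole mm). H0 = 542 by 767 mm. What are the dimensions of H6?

67 × 95 mm

H1 = 383 × 542 mm (from H0 by 1 halving).
H2: ⌊542/2⌋ × 383 = 271 × 383 mm
H3: ⌊383/2⌋ × 271 = 191 × 271 mm
H4: ⌊271/2⌋ × 191 = 135 × 191 mm
H5: ⌊191/2⌋ × 135 = 95 × 135 mm
H6: ⌊135/2⌋ × 95 = 67 × 95 mm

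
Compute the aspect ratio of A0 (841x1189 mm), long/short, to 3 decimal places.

1.414

1189 / 841 = 1.414
Matches √2 ≈ 1.414 — the ISO 216 defining ratio.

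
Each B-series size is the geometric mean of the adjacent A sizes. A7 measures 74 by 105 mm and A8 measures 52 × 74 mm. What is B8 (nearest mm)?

62 × 88 mm

Short side: √(74 · 52) = √3848 ≈ 62.0 → 62 mm
Long side: √(105 · 74) = √7770 ≈ 88.1 → 88 mm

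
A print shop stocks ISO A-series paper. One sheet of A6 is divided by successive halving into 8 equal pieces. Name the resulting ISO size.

A9

8 = 2^3, so 3 halving steps.
A6 → A7 → … → A9 after 3 steps.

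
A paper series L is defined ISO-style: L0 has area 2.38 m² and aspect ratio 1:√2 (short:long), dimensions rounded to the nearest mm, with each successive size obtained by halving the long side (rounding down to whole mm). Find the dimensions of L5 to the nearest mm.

229 × 324 mm

Let L0's short side be w mm. w · w√2 = 2.38 m² = 2,380,000 mm², so w ≈ 1297.3 mm and w√2 ≈ 1834.6 mm → L0 = 1297 × 1835 mm.
L1: ⌊1835/2⌋ × 1297 = 917 × 1297 mm
L2: ⌊1297/2⌋ × 917 = 648 × 917 mm
L3: ⌊917/2⌋ × 648 = 458 × 648 mm
L4: ⌊648/2⌋ × 458 = 324 × 458 mm
L5: ⌊458/2⌋ × 324 = 229 × 324 mm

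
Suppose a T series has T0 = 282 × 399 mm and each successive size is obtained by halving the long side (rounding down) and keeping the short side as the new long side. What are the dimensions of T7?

24 × 35 mm

T1 = 199 × 282 mm (from T0 by 1 halving).
T2: ⌊282/2⌋ × 199 = 141 × 199 mm
T3: ⌊199/2⌋ × 141 = 99 × 141 mm
T4: ⌊141/2⌋ × 99 = 70 × 99 mm
T5: ⌊99/2⌋ × 70 = 49 × 70 mm
T6: ⌊70/2⌋ × 49 = 35 × 49 mm
T7: ⌊49/2⌋ × 35 = 24 × 35 mm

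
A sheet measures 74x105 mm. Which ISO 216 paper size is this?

Aspect ratio 105/74 ≈ 1.419 — close to the ISO √2 ≈ 1.414.
In the A-series (A0 area = 1 m²): A7 = 74 × 105 mm.

A7 (74 × 105 mm)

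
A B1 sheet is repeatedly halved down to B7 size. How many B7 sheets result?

64

B1 = 707 × 1000 mm; B7 = 88 × 125 mm.
Each halving step doubles the count; 6 steps from B1 to B7.
2^6 = 64.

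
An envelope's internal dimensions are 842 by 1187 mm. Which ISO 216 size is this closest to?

A0 (841 × 1189 mm)

Aspect ratio 1187/842 ≈ 1.410 — close to the ISO √2 ≈ 1.414.
In the A-series (A0 area = 1 m²): A0 = 841 × 1189 mm.
Off by 3 mm total — nearest standard size.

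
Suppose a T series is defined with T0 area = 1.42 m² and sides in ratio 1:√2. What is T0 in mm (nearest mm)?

1002 × 1417 mm

Let the short side be w mm. Then w · w√2 = 1.42 m² = 1,420,000 mm².
w² = 1,420,000/√2, so w ≈ 1002.0 mm; long side = w√2 ≈ 1417.1 mm.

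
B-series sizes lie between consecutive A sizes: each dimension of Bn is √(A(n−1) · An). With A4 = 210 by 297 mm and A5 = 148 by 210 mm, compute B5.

Short side: √(210 · 148) = √31080 ≈ 176.3 → 176 mm
Long side: √(297 · 210) = √62370 ≈ 249.7 → 250 mm

176 × 250 mm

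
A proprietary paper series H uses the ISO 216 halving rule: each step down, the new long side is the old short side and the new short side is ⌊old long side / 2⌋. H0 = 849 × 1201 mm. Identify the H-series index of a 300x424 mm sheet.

H3

H0: 849 × 1201 mm
H1: 600 × 849 mm
H2: 424 × 600 mm
H3: 300 × 424 mm
H4: 212 × 300 mm
→ matches H3.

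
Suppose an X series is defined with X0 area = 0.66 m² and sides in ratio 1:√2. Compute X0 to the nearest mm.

Let the short side be w mm. Then w · w√2 = 0.66 m² = 660,000 mm².
w² = 660,000/√2, so w ≈ 683.1 mm; long side = w√2 ≈ 966.1 mm.

683 × 966 mm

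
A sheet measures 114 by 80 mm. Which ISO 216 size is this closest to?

Aspect ratio 114/80 ≈ 1.425 — close to the ISO √2 ≈ 1.414.
In the C-series (envelope sizes, between A and B): C7 = 81 × 114 mm.
Off by 1 mm total — nearest standard size.

C7 (81 × 114 mm)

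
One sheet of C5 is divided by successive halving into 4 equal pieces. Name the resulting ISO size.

4 = 2^2, so 2 halving steps.
C5 → C6 → … → C7 after 2 steps.

C7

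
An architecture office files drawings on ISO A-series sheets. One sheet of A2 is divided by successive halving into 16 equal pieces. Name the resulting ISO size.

16 = 2^4, so 4 halving steps.
A2 → A3 → … → A6 after 4 steps.

A6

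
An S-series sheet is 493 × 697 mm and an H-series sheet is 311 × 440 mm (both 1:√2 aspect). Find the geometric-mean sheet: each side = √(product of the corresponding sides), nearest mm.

Short side: √(493 · 311) = √153323 ≈ 391.6 → 392 mm
Long side: √(697 · 440) = √306680 ≈ 553.8 → 554 mm

392 × 554 mm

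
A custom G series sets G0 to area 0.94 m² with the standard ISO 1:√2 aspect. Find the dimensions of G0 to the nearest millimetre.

Let the short side be w mm. Then w · w√2 = 0.94 m² = 940,000 mm².
w² = 940,000/√2, so w ≈ 815.3 mm; long side = w√2 ≈ 1153.0 mm.

815 × 1153 mm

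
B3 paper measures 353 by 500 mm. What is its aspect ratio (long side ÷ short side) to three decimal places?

500 / 353 = 1.416
ISO 216 targets √2 ≈ 1.414; the +0.002 deviation is from mm rounding.

1.416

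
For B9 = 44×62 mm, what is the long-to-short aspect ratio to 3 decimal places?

62 / 44 = 1.409
ISO 216 targets √2 ≈ 1.414; the -0.005 deviation is from mm rounding.

1.409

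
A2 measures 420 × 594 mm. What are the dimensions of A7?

A3: ⌊594/2⌋ × 420 = 297 × 420 mm
A4: ⌊420/2⌋ × 297 = 210 × 297 mm
A5: ⌊297/2⌋ × 210 = 148 × 210 mm
A6: ⌊210/2⌋ × 148 = 105 × 148 mm
A7: ⌊148/2⌋ × 105 = 74 × 105 mm

74 × 105 mm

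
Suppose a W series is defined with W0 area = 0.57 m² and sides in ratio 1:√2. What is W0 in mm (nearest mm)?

Let the short side be w mm. Then w · w√2 = 0.57 m² = 570,000 mm².
w² = 570,000/√2, so w ≈ 634.9 mm; long side = w√2 ≈ 897.8 mm.

635 × 898 mm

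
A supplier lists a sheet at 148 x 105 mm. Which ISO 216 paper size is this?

Aspect ratio 148/105 ≈ 1.410 — close to the ISO √2 ≈ 1.414.
In the A-series (A0 area = 1 m²): A6 = 105 × 148 mm.

A6 (105 × 148 mm)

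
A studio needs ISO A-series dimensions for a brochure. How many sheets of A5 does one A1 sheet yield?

A1 = 594 × 841 mm; A5 = 148 × 210 mm.
Each halving step doubles the count; 4 steps from A1 to A5.
2^4 = 16.

16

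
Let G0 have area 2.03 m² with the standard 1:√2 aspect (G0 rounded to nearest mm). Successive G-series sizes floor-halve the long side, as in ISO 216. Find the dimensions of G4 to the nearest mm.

299 × 423 mm

Let G0's short side be w mm. w · w√2 = 2.03 m² = 2,030,000 mm², so w ≈ 1198.1 mm and w√2 ≈ 1694.4 mm → G0 = 1198 × 1694 mm.
G1: ⌊1694/2⌋ × 1198 = 847 × 1198 mm
G2: ⌊1198/2⌋ × 847 = 599 × 847 mm
G3: ⌊847/2⌋ × 599 = 423 × 599 mm
G4: ⌊599/2⌋ × 423 = 299 × 423 mm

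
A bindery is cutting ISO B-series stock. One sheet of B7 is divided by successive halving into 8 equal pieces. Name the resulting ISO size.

B10

8 = 2^3, so 3 halving steps.
B7 → B8 → … → B10 after 3 steps.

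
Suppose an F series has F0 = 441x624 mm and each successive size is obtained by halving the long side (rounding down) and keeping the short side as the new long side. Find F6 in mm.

F1 = 312 × 441 mm (from F0 by 1 halving).
F2: ⌊441/2⌋ × 312 = 220 × 312 mm
F3: ⌊312/2⌋ × 220 = 156 × 220 mm
F4: ⌊220/2⌋ × 156 = 110 × 156 mm
F5: ⌊156/2⌋ × 110 = 78 × 110 mm
F6: ⌊110/2⌋ × 78 = 55 × 78 mm

55 × 78 mm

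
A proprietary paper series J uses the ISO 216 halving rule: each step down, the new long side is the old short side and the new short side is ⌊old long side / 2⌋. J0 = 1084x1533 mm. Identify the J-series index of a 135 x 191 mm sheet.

J6

J0: 1084 × 1533 mm
J1: 766 × 1084 mm
J2: 542 × 766 mm
J3: 383 × 542 mm
J4: 271 × 383 mm
J5: 191 × 271 mm
J6: 135 × 191 mm
J7: 95 × 135 mm
→ matches J6.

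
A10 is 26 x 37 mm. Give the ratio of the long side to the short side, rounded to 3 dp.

1.423

37 / 26 = 1.423
ISO 216 targets √2 ≈ 1.414; the +0.009 deviation is from mm rounding.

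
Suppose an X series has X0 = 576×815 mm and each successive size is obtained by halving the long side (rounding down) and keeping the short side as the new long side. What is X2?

288 × 407 mm

X1: ⌊815/2⌋ × 576 = 407 × 576 mm
X2: ⌊576/2⌋ × 407 = 288 × 407 mm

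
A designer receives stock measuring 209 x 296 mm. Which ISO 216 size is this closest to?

A4 (210 × 297 mm)

Aspect ratio 296/209 ≈ 1.416 — close to the ISO √2 ≈ 1.414.
In the A-series (A0 area = 1 m²): A4 = 210 × 297 mm.
Off by 2 mm total — nearest standard size.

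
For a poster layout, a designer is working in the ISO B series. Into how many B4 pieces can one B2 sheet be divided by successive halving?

Each ISO step halves the sheet: 1 × B2 → 2 × B3 → 4 × B4
From B2 to B4 is 2 halving steps: 2^2 = 4.

4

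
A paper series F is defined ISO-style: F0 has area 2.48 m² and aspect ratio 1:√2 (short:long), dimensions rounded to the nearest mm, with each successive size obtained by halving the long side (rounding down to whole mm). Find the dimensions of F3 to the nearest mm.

468 × 662 mm

Let F0's short side be w mm. w · w√2 = 2.48 m² = 2,480,000 mm², so w ≈ 1324.2 mm and w√2 ≈ 1872.8 mm → F0 = 1324 × 1873 mm.
F1: ⌊1873/2⌋ × 1324 = 936 × 1324 mm
F2: ⌊1324/2⌋ × 936 = 662 × 936 mm
F3: ⌊936/2⌋ × 662 = 468 × 662 mm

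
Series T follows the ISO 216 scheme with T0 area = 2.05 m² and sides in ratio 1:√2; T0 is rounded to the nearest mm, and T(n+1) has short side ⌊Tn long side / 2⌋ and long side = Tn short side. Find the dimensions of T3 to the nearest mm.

425 × 602 mm

Let T0's short side be w mm. w · w√2 = 2.05 m² = 2,050,000 mm², so w ≈ 1204.0 mm and w√2 ≈ 1702.7 mm → T0 = 1204 × 1703 mm.
T1: ⌊1703/2⌋ × 1204 = 851 × 1204 mm
T2: ⌊1204/2⌋ × 851 = 602 × 851 mm
T3: ⌊851/2⌋ × 602 = 425 × 602 mm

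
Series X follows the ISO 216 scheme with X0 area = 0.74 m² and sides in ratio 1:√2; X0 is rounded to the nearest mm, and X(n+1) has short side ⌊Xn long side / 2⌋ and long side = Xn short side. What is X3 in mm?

Let X0's short side be w mm. w · w√2 = 0.74 m² = 740,000 mm², so w ≈ 723.4 mm and w√2 ≈ 1023.0 mm → X0 = 723 × 1023 mm.
X1: ⌊1023/2⌋ × 723 = 511 × 723 mm
X2: ⌊723/2⌋ × 511 = 361 × 511 mm
X3: ⌊511/2⌋ × 361 = 255 × 361 mm

255 × 361 mm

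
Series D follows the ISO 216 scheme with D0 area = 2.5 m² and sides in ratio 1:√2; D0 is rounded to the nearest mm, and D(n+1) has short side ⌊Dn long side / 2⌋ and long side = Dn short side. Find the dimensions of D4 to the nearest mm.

Let D0's short side be w mm. w · w√2 = 2.5 m² = 2,500,000 mm², so w ≈ 1329.6 mm and w√2 ≈ 1880.3 mm → D0 = 1330 × 1880 mm.
D1: ⌊1880/2⌋ × 1330 = 940 × 1330 mm
D2: ⌊1330/2⌋ × 940 = 665 × 940 mm
D3: ⌊940/2⌋ × 665 = 470 × 665 mm
D4: ⌊665/2⌋ × 470 = 332 × 470 mm

332 × 470 mm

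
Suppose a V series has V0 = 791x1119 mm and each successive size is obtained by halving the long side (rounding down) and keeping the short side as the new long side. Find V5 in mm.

V1: ⌊1119/2⌋ × 791 = 559 × 791 mm
V2: ⌊791/2⌋ × 559 = 395 × 559 mm
V3: ⌊559/2⌋ × 395 = 279 × 395 mm
V4: ⌊395/2⌋ × 279 = 197 × 279 mm
V5: ⌊279/2⌋ × 197 = 139 × 197 mm

139 × 197 mm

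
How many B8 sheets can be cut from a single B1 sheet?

Each ISO step halves the sheet: 1 × B1 → 2 × B2 → 4 × B3 → 8 × B4 → …
From B1 to B8 is 7 halving steps: 2^7 = 128.

128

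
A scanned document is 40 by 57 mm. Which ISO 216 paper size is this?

C9 (40 × 57 mm)

Aspect ratio 57/40 ≈ 1.425 — close to the ISO √2 ≈ 1.414.
In the C-series (envelope sizes, between A and B): C9 = 40 × 57 mm.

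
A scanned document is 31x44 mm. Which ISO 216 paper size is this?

B10 (31 × 44 mm)

Aspect ratio 44/31 ≈ 1.419 — close to the ISO √2 ≈ 1.414.
In the B-series (B0 = 1000 × 1414 mm): B10 = 31 × 44 mm.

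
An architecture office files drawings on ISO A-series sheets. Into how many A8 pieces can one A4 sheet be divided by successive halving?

16

Each ISO step halves the sheet: 1 × A4 → 2 × A5 → 4 × A6 → 8 × A7 → …
From A4 to A8 is 4 halving steps: 2^4 = 16.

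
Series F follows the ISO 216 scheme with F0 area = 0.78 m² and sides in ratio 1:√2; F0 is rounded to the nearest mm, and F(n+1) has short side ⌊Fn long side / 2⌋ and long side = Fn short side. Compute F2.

371 × 525 mm

Let F0's short side be w mm. w · w√2 = 0.78 m² = 780,000 mm², so w ≈ 742.7 mm and w√2 ≈ 1050.3 mm → F0 = 743 × 1050 mm.
F1: ⌊1050/2⌋ × 743 = 525 × 743 mm
F2: ⌊743/2⌋ × 525 = 371 × 525 mm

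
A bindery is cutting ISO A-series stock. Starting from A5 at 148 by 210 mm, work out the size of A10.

A6: ⌊210/2⌋ × 148 = 105 × 148 mm
A7: ⌊148/2⌋ × 105 = 74 × 105 mm
A8: ⌊105/2⌋ × 74 = 52 × 74 mm
A9: ⌊74/2⌋ × 52 = 37 × 52 mm
A10: ⌊52/2⌋ × 37 = 26 × 37 mm

26 × 37 mm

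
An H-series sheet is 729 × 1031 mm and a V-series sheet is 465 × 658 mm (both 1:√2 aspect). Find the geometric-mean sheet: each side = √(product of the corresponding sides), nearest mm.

582 × 824 mm

Short side: √(729 · 465) = √338985 ≈ 582.2 → 582 mm
Long side: √(1031 · 658) = √678398 ≈ 823.6 → 824 mm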